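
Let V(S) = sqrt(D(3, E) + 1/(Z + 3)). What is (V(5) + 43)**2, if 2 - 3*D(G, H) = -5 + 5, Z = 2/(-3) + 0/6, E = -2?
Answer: (903 + sqrt(483))**2/441 ≈ 1940.1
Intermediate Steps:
Z = -2/3 (Z = 2*(-1/3) + 0*(1/6) = -2/3 + 0 = -2/3 ≈ -0.66667)
D(G, H) = 2/3 (D(G, H) = 2/3 - (-5 + 5)/3 = 2/3 - 1/3*0 = 2/3 + 0 = 2/3)
V(S) = sqrt(483)/21 (V(S) = sqrt(2/3 + 1/(-2/3 + 3)) = sqrt(2/3 + 1/(7/3)) = sqrt(2/3 + 3/7) = sqrt(23/21) = sqrt(483)/21)
(V(5) + 43)**2 = (sqrt(483)/21 + 43)**2 = (43 + sqrt(483)/21)**2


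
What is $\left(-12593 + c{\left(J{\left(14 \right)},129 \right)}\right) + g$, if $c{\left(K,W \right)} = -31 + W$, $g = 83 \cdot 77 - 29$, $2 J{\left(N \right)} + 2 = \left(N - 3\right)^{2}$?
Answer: $-6133$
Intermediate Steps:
$J{\left(N \right)} = -1 + \frac{\left(-3 + N\right)^{2}}{2}$ ($J{\left(N \right)} = -1 + \frac{\left(N - 3\right)^{2}}{2} = -1 + \frac{\left(-3 + N\right)^{2}}{2}$)
$g = 6362$ ($g = 6391 - 29 = 6362$)
$\left(-12593 + c{\left(J{\left(14 \right)},129 \right)}\right) + g = \left(-12593 + \left(-31 + 129\right)\right) + 6362 = \left(-12593 + 98\right) + 6362 = -12495 + 6362 = -6133$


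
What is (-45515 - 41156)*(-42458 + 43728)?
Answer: -110072170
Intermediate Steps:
(-45515 - 41156)*(-42458 + 43728) = -86671*1270 = -110072170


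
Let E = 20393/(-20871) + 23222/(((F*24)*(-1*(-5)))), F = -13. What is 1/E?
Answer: -5426460/86079907 ≈ -0.063040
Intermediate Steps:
E = -86079907/5426460 (E = 20393/(-20871) + 23222/(((-13*24)*(-1*(-5)))) = 20393*(-1/20871) + 23222/((-312*5)) = -20393/20871 + 23222/(-1560) = -20393/20871 + 23222*(-1/1560) = -20393/20871 - 11611/780 = -86079907/5426460 ≈ -15.863)
1/E = 1/(-86079907/5426460) = -5426460/86079907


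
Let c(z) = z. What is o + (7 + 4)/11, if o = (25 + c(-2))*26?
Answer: 599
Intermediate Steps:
o = 598 (o = (25 - 2)*26 = 23*26 = 598)
o + (7 + 4)/11 = 598 + (7 + 4)/11 = 598 + (1/11)*11 = 598 + 1 = 599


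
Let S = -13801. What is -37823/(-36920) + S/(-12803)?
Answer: 993780789/472686760 ≈ 2.1024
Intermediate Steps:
-37823/(-36920) + S/(-12803) = -37823/(-36920) - 13801/(-12803) = -37823*(-1/36920) - 13801*(-1/12803) = 37823/36920 + 13801/12803 = 993780789/472686760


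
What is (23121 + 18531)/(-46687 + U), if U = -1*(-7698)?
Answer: -41652/38989 ≈ -1.0683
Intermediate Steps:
U = 7698
(23121 + 18531)/(-46687 + U) = (23121 + 18531)/(-46687 + 7698) = 41652/(-38989) = 41652*(-1/38989) = -41652/38989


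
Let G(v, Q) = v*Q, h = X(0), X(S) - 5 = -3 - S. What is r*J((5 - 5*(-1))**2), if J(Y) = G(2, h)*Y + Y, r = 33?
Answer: 16500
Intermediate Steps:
X(S) = 2 - S (X(S) = 5 + (-3 - S) = 2 - S)
h = 2 (h = 2 - 1*0 = 2 + 0 = 2)
G(v, Q) = Q*v
J(Y) = 5*Y (J(Y) = (2*2)*Y + Y = 4*Y + Y = 5*Y)
r*J((5 - 5*(-1))**2) = 33*(5*(5 - 5*(-1))**2) = 33*(5*(5 + 5)**2) = 33*(5*10**2) = 33*(5*100) = 33*500 = 16500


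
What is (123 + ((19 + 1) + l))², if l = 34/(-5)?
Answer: 463761/25 ≈ 18550.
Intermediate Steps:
l = -34/5 (l = 34*(-⅕) = -34/5 ≈ -6.8000)
(123 + ((19 + 1) + l))² = (123 + ((19 + 1) - 34/5))² = (123 + (20 - 34/5))² = (123 + 66/5)² = (681/5)² = 463761/25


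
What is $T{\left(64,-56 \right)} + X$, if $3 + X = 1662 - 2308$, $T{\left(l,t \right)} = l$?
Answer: $-585$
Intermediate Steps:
$X = -649$ ($X = -3 + \left(1662 - 2308\right) = -3 - 646 = -649$)
$T{\left(64,-56 \right)} + X = 64 - 649 = -585$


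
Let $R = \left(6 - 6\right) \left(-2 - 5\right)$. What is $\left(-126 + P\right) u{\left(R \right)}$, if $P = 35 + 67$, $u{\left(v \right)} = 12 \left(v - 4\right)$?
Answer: $1152$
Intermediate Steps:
$R = 0$ ($R = 0 \left(-7\right) = 0$)
$u{\left(v \right)} = -48 + 12 v$ ($u{\left(v \right)} = 12 \left(-4 + v\right) = -48 + 12 v$)
$P = 102$
$\left(-126 + P\right) u{\left(R \right)} = \left(-126 + 102\right) \left(-48 + 12 \cdot 0\right) = - 24 \left(-48 + 0\right) = \left(-24\right) \left(-48\right) = 1152$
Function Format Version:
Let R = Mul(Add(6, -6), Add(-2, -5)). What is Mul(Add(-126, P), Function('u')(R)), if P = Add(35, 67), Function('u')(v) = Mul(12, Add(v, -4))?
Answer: 1152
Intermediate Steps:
R = 0 (R = Mul(0, -7) = 0)
Function('u')(v) = Add(-48, Mul(12, v)) (Function('u')(v) = Mul(12, Add(-4, v)) = Add(-48, Mul(12, v)))
P = 102
Mul(Add(-126, P), Function('u')(R)) = Mul(Add(-126, 102), Add(-48, Mul(12, 0))) = Mul(-24, Add(-48, 0)) = Mul(-24, -48) = 1152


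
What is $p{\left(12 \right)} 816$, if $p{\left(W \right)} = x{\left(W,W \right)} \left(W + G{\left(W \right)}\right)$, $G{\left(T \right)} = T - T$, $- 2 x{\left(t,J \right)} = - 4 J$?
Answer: $235008$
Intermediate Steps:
$x{\left(t,J \right)} = 2 J$ ($x{\left(t,J \right)} = - \frac{\left(-4\right) J}{2} = 2 J$)
$G{\left(T \right)} = 0$
$p{\left(W \right)} = 2 W^{2}$ ($p{\left(W \right)} = 2 W \left(W + 0\right) = 2 W W = 2 W^{2}$)
$p{\left(12 \right)} 816 = 2 \cdot 12^{2} \cdot 816 = 2 \cdot 144 \cdot 816 = 288 \cdot 816 = 235008$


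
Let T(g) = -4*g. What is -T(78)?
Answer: 312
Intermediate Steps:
-T(78) = -(-4)*78 = -1*(-312) = 312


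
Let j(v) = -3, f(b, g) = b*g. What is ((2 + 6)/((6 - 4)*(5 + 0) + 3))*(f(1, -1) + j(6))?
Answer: -32/13 ≈ -2.4615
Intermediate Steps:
((2 + 6)/((6 - 4)*(5 + 0) + 3))*(f(1, -1) + j(6)) = ((2 + 6)/((6 - 4)*(5 + 0) + 3))*(1*(-1) - 3) = (8/(2*5 + 3))*(-1 - 3) = (8/(10 + 3))*(-4) = (8/13)*(-4) = -32/13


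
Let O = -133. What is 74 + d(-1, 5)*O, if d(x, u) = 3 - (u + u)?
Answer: 1005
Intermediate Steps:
d(x, u) = 3 - 2*u
74 + d(-1, 5)*O = 74 + (3 - 2*5)*(-133) = 74 + (3 - 10)*(-133) = 74 - 7*(-133) = 74 + 931 = 1005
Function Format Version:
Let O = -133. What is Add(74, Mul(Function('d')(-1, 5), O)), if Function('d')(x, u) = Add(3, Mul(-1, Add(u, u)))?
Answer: 1005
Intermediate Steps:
Function('d')(x, u) = Add(3, Mul(-2, u)) (Function('d')(x, u) = Add(3, Mul(-1, Mul(2, u))) = Add(3, Mul(-2, u)))
Add(74, Mul(Function('d')(-1, 5), O)) = Add(74, Mul(Add(3, Mul(-2, 5)), -133)) = Add(74, Mul(Add(3, -10), -133)) = Add(74, Mul(-7, -133)) = Add(74, 931) = 1005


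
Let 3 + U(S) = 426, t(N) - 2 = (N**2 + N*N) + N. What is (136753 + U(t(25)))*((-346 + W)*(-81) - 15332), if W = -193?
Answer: 3885784552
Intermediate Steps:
t(N) = 2 + N + 2*N**2 (t(N) = 2 + ((N**2 + N*N) + N) = 2 + ((N**2 + N**2) + N) = 2 + (2*N**2 + N) = 2 + (N + 2*N**2) = 2 + N + 2*N**2)
U(S) = 423 (U(S) = -3 + 426 = 423)
(136753 + U(t(25)))*((-346 + W)*(-81) - 15332) = (136753 + 423)*((-346 - 193)*(-81) - 15332) = 137176*(-539*(-81) - 15332) = 137176*(43659 - 15332) = 137176*28327 = 3885784552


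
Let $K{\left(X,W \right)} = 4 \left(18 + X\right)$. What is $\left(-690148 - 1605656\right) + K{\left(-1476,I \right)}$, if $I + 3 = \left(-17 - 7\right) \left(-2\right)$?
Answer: $-2301636$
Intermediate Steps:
$I = 45$ ($I = -3 + \left(-17 - 7\right) \left(-2\right) = -3 - -48 = -3 + 48 = 45$)
$K{\left(X,W \right)} = 72 + 4 X$
$\left(-690148 - 1605656\right) + K{\left(-1476,I \right)} = \left(-690148 - 1605656\right) + \left(72 + 4 \left(-1476\right)\right) = -2295804 + \left(72 - 5904\right) = -2295804 - 5832 = -2301636$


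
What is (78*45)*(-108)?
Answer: -379080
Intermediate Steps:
(78*45)*(-108) = 3510*(-108) = -379080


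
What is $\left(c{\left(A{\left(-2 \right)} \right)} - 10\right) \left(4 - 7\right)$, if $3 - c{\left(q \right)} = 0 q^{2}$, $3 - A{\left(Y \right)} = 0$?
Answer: $21$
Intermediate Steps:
$A{\left(Y \right)} = 3$ ($A{\left(Y \right)} = 3 - 0 = 3 + 0 = 3$)
$c{\left(q \right)} = 3$ ($c{\left(q \right)} = 3 - 0 q^{2} = 3 - 0 = 3 + 0 = 3$)
$\left(c{\left(A{\left(-2 \right)} \right)} - 10\right) \left(4 - 7\right) = \left(3 - 10\right) \left(4 - 7\right) = - 7 \left(4 - 7\right) = \left(-7\right) \left(-3\right) = 21$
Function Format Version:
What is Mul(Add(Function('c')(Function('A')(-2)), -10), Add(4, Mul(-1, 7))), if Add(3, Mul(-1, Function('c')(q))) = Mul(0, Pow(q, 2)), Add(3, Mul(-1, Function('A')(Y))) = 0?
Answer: 21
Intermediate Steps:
Function('A')(Y) = 3 (Function('A')(Y) = Add(3, Mul(-1, 0)) = Add(3, 0) = 3)
Function('c')(q) = 3 (Function('c')(q) = Add(3, Mul(-1, Mul(0, Pow(q, 2)))) = Add(3, Mul(-1, 0)) = Add(3, 0) = 3)
Mul(Add(Function('c')(Function('A')(-2)), -10), Add(4, Mul(-1, 7))) = Mul(Add(3, -10), Add(4, Mul(-1, 7))) = Mul(-7, Add(4, -7)) = Mul(-7, -3) = 21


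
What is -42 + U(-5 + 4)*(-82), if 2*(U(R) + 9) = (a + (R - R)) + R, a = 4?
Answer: 573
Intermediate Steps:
U(R) = -7 + R/2 (U(R) = -9 + ((4 + (R - R)) + R)/2 = -9 + ((4 + 0) + R)/2 = -9 + (4 + R)/2 = -9 + (2 + R/2) = -7 + R/2)
-42 + U(-5 + 4)*(-82) = -42 + (-7 + (-5 + 4)/2)*(-82) = -42 + (-7 + (½)*(-1))*(-82) = -42 + (-7 - ½)*(-82) = -42 - 15/2*(-82) = -42 + 615 = 573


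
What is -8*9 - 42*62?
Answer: -2676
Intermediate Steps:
-8*9 - 42*62 = -72 - 2604 = -2676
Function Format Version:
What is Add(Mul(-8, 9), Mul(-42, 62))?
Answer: -2676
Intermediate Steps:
Add(Mul(-8, 9), Mul(-42, 62)) = Add(-72, -2604) = -2676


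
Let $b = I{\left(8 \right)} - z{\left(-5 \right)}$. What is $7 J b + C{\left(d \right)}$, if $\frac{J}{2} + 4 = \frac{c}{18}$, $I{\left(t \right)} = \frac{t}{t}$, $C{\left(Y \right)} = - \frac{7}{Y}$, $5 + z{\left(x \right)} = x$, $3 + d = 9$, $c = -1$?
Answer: $- \frac{11263}{18} \approx -625.72$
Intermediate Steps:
$d = 6$ ($d = -3 + 9 = 6$)
$z{\left(x \right)} = -5 + x$
$I{\left(t \right)} = 1$
$J = - \frac{73}{9}$ ($J = -8 + 2 \left(- \frac{1}{18}\right) = -8 - \frac{1}{9} = - \frac{73}{9} \approx -8.1111$)
$b = 11$ ($b = 1 - \left(-5 - 5\right) = 1 - -10 = 1 + 10 = 11$)
$7 J b + C{\left(d \right)} = 7 \left(- \frac{73}{9}\right) 11 - \frac{7}{6} = \left(- \frac{511}{9}\right) 11 - \frac{7}{6} = - \frac{5621}{9} - \frac{7}{6} = - \frac{11263}{18}$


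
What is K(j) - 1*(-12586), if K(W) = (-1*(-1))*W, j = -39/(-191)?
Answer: 2403965/191 ≈ 12586.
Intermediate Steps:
j = 39/191 (j = -39*(-1/191) = 39/191 ≈ 0.20419)
K(W) = W (K(W) = 1*W = W)
K(j) - 1*(-12586) = 39/191 - 1*(-12586) = 39/191 + 12586 = 2403965/191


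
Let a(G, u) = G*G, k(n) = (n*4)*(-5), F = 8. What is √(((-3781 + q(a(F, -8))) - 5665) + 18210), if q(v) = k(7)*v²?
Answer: 14*I*√2881 ≈ 751.45*I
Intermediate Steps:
k(n) = -20*n (k(n) = (4*n)*(-5) = -20*n)
a(G, u) = G²
q(v) = -140*v² (q(v) = (-20*7)*v² = -140*v²)
√(((-3781 + q(a(F, -8))) - 5665) + 18210) = √(((-3781 - 140*(8²)²) - 5665) + 18210) = √(((-3781 - 140*64²) - 5665) + 18210) = √(((-3781 - 140*4096) - 5665) + 18210) = √(((-3781 - 573440) - 5665) + 18210) = √((-577221 - 5665) + 18210) = √(-582886 + 18210) = √(-564676) = 14*I*√2881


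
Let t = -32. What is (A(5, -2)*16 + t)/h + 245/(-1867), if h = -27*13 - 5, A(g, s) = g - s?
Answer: -59145/166163 ≈ -0.35595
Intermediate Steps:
h = -356 (h = -351 - 5 = -356)
(A(5, -2)*16 + t)/h + 245/(-1867) = ((5 - 1*(-2))*16 - 32)/(-356) + 245/(-1867) = ((5 + 2)*16 - 32)*(-1/356) + 245*(-1/1867) = (7*16 - 32)*(-1/356) - 245/1867 = (112 - 32)*(-1/356) - 245/1867 = 80*(-1/356) - 245/1867 = -20/89 - 245/1867 = -59145/166163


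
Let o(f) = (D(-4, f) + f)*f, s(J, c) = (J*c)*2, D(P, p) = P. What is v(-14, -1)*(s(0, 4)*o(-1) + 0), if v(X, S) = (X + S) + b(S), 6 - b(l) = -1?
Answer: 0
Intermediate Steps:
b(l) = 7 (b(l) = 6 - 1*(-1) = 6 + 1 = 7)
s(J, c) = 2*J*c
o(f) = f*(-4 + f) (o(f) = (-4 + f)*f = f*(-4 + f))
v(X, S) = 7 + S + X (v(X, S) = (X + S) + 7 = (S + X) + 7 = 7 + S + X)
v(-14, -1)*(s(0, 4)*o(-1) + 0) = (7 - 1 - 14)*((2*0*4)*(-(-4 - 1)) + 0) = -8*(0*(-1*(-5)) + 0) = -8*(0*5 + 0) = -8*(0 + 0) = -8*0 = 0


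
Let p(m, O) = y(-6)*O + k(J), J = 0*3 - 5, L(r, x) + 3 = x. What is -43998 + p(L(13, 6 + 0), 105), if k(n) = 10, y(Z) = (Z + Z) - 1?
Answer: -45353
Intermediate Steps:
y(Z) = -1 + 2*Z (y(Z) = 2*Z - 1 = -1 + 2*Z)
L(r, x) = -3 + x
J = -5 (J = 0 - 5 = -5)
p(m, O) = 10 - 13*O (p(m, O) = (-1 + 2*(-6))*O + 10 = (-1 - 12)*O + 10 = -13*O + 10 = 10 - 13*O)
-43998 + p(L(13, 6 + 0), 105) = -43998 + (10 - 13*105) = -43998 + (10 - 1365) = -43998 - 1355 = -45353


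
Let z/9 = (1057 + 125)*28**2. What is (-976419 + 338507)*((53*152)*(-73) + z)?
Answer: -4945160166848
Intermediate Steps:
z = 8340192 (z = 9*((1057 + 125)*28**2) = 9*(1182*784) = 9*926688 = 8340192)
(-976419 + 338507)*((53*152)*(-73) + z) = (-976419 + 338507)*((53*152)*(-73) + 8340192) = -637912*(8056*(-73) + 8340192) = -637912*(-588088 + 8340192) = -637912*7752104 = -4945160166848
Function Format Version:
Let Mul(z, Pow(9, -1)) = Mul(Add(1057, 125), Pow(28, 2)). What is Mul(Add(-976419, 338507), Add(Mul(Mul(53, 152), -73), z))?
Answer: -4945160166848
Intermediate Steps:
z = 8340192 (z = Mul(9, Mul(Add(1057, 125), Pow(28, 2))) = Mul(9, Mul(1182, 784)) = Mul(9, 926688) = 8340192)
Mul(Add(-976419, 338507), Add(Mul(Mul(53, 152), -73), z)) = Mul(Add(-976419, 338507), Add(Mul(Mul(53, 152), -73), 8340192)) = Mul(-637912, Add(Mul(8056, -73), 8340192)) = Mul(-637912, Add(-588088, 8340192)) = Mul(-637912, 7752104) = -4945160166848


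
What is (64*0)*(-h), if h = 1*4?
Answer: 0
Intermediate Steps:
h = 4
(64*0)*(-h) = (64*0)*(-1*4) = 0*(-4) = 0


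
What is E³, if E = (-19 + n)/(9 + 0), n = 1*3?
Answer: -4096/729 ≈ -5.6187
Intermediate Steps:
n = 3
E = -16/9 (E = (-19 + 3)/(9 + 0) = -16/9 ≈ -1.7778)
E³ = (-16/9)³ = -4096/729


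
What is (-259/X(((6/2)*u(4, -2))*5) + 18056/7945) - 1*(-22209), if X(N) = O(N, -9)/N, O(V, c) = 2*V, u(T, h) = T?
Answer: 350879367/15890 ≈ 22082.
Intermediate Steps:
X(N) = 2 (X(N) = (2*N)/N = 2)
(-259/X(((6/2)*u(4, -2))*5) + 18056/7945) - 1*(-22209) = (-259/2 + 18056/7945) - 1*(-22209) = (-259*1/2 + 18056*(1/7945)) + 22209 = (-259/2 + 18056/7945) + 22209 = -2021643/15890 + 22209 = 350879367/15890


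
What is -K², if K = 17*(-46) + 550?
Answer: -53824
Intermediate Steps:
K = -232 (K = -782 + 550 = -232)
-K² = -1*(-232)² = -1*53824 = -53824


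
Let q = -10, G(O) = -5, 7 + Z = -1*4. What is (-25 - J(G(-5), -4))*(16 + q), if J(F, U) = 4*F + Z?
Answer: 36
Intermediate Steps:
Z = -11 (Z = -7 - 1*4 = -7 - 4 = -11)
J(F, U) = -11 + 4*F (J(F, U) = 4*F - 11 = -11 + 4*F)
(-25 - J(G(-5), -4))*(16 + q) = (-25 - (-11 + 4*(-5)))*(16 - 10) = (-25 - (-11 - 20))*6 = (-25 - 1*(-31))*6 = (-25 + 31)*6 = 6*6 = 36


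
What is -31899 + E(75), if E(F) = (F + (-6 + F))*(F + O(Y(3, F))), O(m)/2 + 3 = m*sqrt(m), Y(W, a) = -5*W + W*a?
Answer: -21963 + 60480*sqrt(210) ≈ 8.5448e+5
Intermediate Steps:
O(m) = -6 + 2*m**(3/2) (O(m) = -6 + 2*(m*sqrt(m)) = -6 + 2*m**(3/2))
E(F) = (-6 + 2*F)*(-6 + F + 2*(-15 + 3*F)**(3/2)) (E(F) = (F + (-6 + F))*(F + (-6 + 2*(3*(-5 + F))**(3/2))) = (-6 + 2*F)*(F + (-6 + 2*(-15 + 3*F)**(3/2))) = (-6 + 2*F)*(-6 + F + 2*(-15 + 3*F)**(3/2)))
-31899 + E(75) = -31899 + (36 - 18*75 + 2*75**2 - 36*sqrt(3)*(-5 + 75)**(3/2) + 12*75*sqrt(3)*(-5 + 75)**(3/2)) = -31899 + (36 - 1350 + 2*5625 - 36*sqrt(3)*70**(3/2) + 12*75*sqrt(3)*70**(3/2)) = -31899 + (36 - 1350 + 11250 - 36*sqrt(3)*70*sqrt(70) + 12*75*sqrt(3)*(70*sqrt(70))) = -31899 + (36 - 1350 + 11250 - 2520*sqrt(210) + 63000*sqrt(210)) = -31899 + (9936 + 60480*sqrt(210)) = -21963 + 60480*sqrt(210)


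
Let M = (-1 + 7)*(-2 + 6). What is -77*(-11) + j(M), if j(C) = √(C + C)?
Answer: 847 + 4*√3 ≈ 853.93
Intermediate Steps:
M = 24 (M = 6*4 = 24)
j(C) = √2*√C (j(C) = √(2*C) = √2*√C)
-77*(-11) + j(M) = -77*(-11) + √2*√24 = 847 + √2*(2*√6) = 847 + 4*√3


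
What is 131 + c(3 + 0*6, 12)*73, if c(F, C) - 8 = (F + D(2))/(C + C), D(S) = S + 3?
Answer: 2218/3 ≈ 739.33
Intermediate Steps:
D(S) = 3 + S
c(F, C) = 8 + (5 + F)/(2*C) (c(F, C) = 8 + (F + (3 + 2))/(C + C) = 8 + (F + 5)/((2*C)) = 8 + (5 + F)*(1/(2*C)) = 8 + (5 + F)/(2*C))
131 + c(3 + 0*6, 12)*73 = 131 + ((½)*(5 + (3 + 0*6) + 16*12)/12)*73 = 131 + ((½)*(1/12)*(5 + (3 + 0) + 192))*73 = 131 + ((½)*(1/12)*(5 + 3 + 192))*73 = 131 + ((½)*(1/12)*200)*73 = 131 + (25/3)*73 = 131 + 1825/3 = 2218/3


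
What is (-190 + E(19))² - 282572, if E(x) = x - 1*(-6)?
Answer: -255347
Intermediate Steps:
E(x) = 6 + x (E(x) = x + 6 = 6 + x)
(-190 + E(19))² - 282572 = (-190 + (6 + 19))² - 282572 = (-190 + 25)² - 282572 = (-165)² - 282572 = 27225 - 282572 = -255347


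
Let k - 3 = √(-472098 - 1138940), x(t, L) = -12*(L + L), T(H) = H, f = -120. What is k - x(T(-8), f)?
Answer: -2877 + I*√1611038 ≈ -2877.0 + 1269.3*I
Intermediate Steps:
x(t, L) = -24*L
k = 3 + I*√1611038 (k = 3 + √(-472098 - 1138940) = 3 + √(-1611038) = 3 + I*√1611038 ≈ 3.0 + 1269.3*I)
k - x(T(-8), f) = (3 + I*√1611038) - (-24)*(-120) = (3 + I*√1611038) - 1*2880 = (3 + I*√1611038) - 2880 = -2877 + I*√1611038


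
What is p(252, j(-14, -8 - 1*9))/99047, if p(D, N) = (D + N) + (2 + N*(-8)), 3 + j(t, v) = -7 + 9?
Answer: 261/99047 ≈ 0.0026351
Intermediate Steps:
j(t, v) = -1 (j(t, v) = -3 + (-7 + 9) = -3 + 2 = -1)
p(D, N) = 2 + D - 7*N (p(D, N) = (D + N) + (2 - 8*N) = 2 + D - 7*N)
p(252, j(-14, -8 - 1*9))/99047 = (2 + 252 - 7*(-1))/99047 = (2 + 252 + 7)*(1/99047) = 261*(1/99047) = 261/99047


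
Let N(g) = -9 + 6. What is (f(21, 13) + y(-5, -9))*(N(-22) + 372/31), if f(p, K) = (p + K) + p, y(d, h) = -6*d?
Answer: 765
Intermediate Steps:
N(g) = -3
f(p, K) = K + 2*p (f(p, K) = (K + p) + p = K + 2*p)
(f(21, 13) + y(-5, -9))*(N(-22) + 372/31) = ((13 + 2*21) - 6*(-5))*(-3 + 372/31) = ((13 + 42) + 30)*(-3 + 372*(1/31)) = (55 + 30)*(-3 + 12) = 85*9 = 765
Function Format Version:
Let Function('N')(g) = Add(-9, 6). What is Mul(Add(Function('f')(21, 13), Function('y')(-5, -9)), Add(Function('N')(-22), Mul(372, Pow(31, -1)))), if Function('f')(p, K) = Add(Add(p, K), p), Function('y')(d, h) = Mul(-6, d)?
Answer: 765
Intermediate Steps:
Function('N')(g) = -3
Function('f')(p, K) = Add(K, Mul(2, p)) (Function('f')(p, K) = Add(Add(K, p), p) = Add(K, Mul(2, p)))
Mul(Add(Function('f')(21, 13), Function('y')(-5, -9)), Add(Function('N')(-22), Mul(372, Pow(31, -1)))) = Mul(Add(Add(13, Mul(2, 21)), Mul(-6, -5)), Add(-3, Mul(372, Pow(31, -1)))) = Mul(Add(Add(13, 42), 30), Add(-3, Mul(372, Rational(1, 31)))) = Mul(Add(55, 30), Add(-3, 12)) = Mul(85, 9) = 765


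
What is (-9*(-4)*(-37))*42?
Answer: -55944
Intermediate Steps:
(-9*(-4)*(-37))*42 = (36*(-37))*42 = -1332*42 = -55944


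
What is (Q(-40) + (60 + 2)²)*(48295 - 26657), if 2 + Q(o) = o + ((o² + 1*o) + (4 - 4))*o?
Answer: -1267943524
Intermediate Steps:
Q(o) = -2 + o + o*(o + o²) (Q(o) = -2 + (o + ((o² + 1*o) + (4 - 4))*o) = -2 + (o + ((o² + o) + 0)*o) = -2 + (o + ((o + o²) + 0)*o) = -2 + (o + (o + o²)*o) = -2 + (o + o*(o + o²)) = -2 + o + o*(o + o²))
(Q(-40) + (60 + 2)²)*(48295 - 26657) = ((-2 - 40 + (-40)² + (-40)³) + (60 + 2)²)*(48295 - 26657) = ((-2 - 40 + 1600 - 64000) + 62²)*21638 = (-62442 + 3844)*21638 = -58598*21638 = -1267943524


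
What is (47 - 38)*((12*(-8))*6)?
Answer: -5184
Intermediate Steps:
(47 - 38)*((12*(-8))*6) = 9*(-96*6) = 9*(-576) = -5184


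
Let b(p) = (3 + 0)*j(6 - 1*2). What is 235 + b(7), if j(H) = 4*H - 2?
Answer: 277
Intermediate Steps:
j(H) = -2 + 4*H
b(p) = 42 (b(p) = (3 + 0)*(-2 + 4*(6 - 1*2)) = 3*(-2 + 4*(6 - 2)) = 3*(-2 + 4*4) = 3*(-2 + 16) = 3*14 = 42)
235 + b(7) = 235 + 42 = 277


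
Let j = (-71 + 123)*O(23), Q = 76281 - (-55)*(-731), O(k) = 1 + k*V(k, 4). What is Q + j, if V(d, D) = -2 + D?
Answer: 38520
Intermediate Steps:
O(k) = 1 + 2*k (O(k) = 1 + k*(-2 + 4) = 1 + k*2 = 1 + 2*k)
Q = 36076 (Q = 76281 - 1*40205 = 76281 - 40205 = 36076)
j = 2444 (j = (-71 + 123)*(1 + 2*23) = 52*(1 + 46) = 52*47 = 2444)
Q + j = 36076 + 2444 = 38520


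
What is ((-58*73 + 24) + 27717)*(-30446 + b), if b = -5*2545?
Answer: -1014820697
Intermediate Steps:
b = -12725
((-58*73 + 24) + 27717)*(-30446 + b) = ((-58*73 + 24) + 27717)*(-30446 - 12725) = ((-4234 + 24) + 27717)*(-43171) = (-4210 + 27717)*(-43171) = 23507*(-43171) = -1014820697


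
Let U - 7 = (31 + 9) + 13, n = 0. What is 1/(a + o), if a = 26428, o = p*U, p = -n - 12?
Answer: 1/25708 ≈ 3.8898e-5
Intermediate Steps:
U = 60 (U = 7 + ((31 + 9) + 13) = 7 + (40 + 13) = 7 + 53 = 60)
p = -12 (p = -1*0 - 12 = 0 - 12 = -12)
o = -720 (o = -12*60 = -720)
1/(a + o) = 1/(26428 - 720) = 1/25708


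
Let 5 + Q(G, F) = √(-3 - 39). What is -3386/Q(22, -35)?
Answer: 16930/67 + 3386*I*√42/67 ≈ 252.69 + 327.52*I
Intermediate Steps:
Q(G, F) = -5 + I*√42 (Q(G, F) = -5 + √(-3 - 39) = -5 + √(-42) = -5 + I*√42)
-3386/Q(22, -35) = -3386/(-5 + I*√42)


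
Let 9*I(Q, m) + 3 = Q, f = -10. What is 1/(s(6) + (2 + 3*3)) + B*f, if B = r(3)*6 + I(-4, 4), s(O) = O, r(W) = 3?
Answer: -26341/153 ≈ -172.16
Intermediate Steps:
I(Q, m) = -⅓ + Q/9
B = 155/9 (B = 3*6 + (-⅓ + (⅑)*(-4)) = 18 + (-⅓ - 4/9) = 18 - 7/9 = 155/9 ≈ 17.222)
1/(s(6) + (2 + 3*3)) + B*f = 1/(6 + (2 + 3*3)) + (155/9)*(-10) = 1/(6 + (2 + 9)) - 1550/9 = 1/(6 + 11) - 1550/9 = 1/17 - 1550/9 = -26341/153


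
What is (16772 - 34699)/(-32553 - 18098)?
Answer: 17927/50651 ≈ 0.35393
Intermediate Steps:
(16772 - 34699)/(-32553 - 18098) = -17927/(-50651) = -17927*(-1/50651) = 17927/50651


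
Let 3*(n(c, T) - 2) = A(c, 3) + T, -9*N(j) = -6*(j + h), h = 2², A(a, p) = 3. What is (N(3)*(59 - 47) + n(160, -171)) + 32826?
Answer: 32828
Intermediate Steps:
h = 4
N(j) = 8/3 + 2*j/3 (N(j) = -(-2)*(j + 4)/3 = -(-2)*(4 + j)/3 = -(-24 - 6*j)/9 = 8/3 + 2*j/3)
n(c, T) = 3 + T/3 (n(c, T) = 2 + (3 + T)/3 = 2 + (1 + T/3) = 3 + T/3)
(N(3)*(59 - 47) + n(160, -171)) + 32826 = ((8/3 + (⅔)*3)*(59 - 47) + (3 + (⅓)*(-171))) + 32826 = ((8/3 + 2)*12 + (3 - 57)) + 32826 = ((14/3)*12 - 54) + 32826 = (56 - 54) + 32826 = 2 + 32826 = 32828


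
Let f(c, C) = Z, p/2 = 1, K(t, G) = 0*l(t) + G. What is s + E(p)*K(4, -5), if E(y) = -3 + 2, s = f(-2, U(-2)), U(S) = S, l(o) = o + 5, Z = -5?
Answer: 0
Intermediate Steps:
l(o) = 5 + o
K(t, G) = G (K(t, G) = 0*(5 + t) + G = 0 + G = G)
p = 2 (p = 2*1 = 2)
f(c, C) = -5
s = -5
E(y) = -1
s + E(p)*K(4, -5) = -5 - 1*(-5) = -5 + 5 = 0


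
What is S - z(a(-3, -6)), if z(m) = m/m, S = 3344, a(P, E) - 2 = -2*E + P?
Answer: 3343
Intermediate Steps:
a(P, E) = 2 + P - 2*E (a(P, E) = 2 + (-2*E + P) = 2 + (P - 2*E) = 2 + P - 2*E)
z(m) = 1
S - z(a(-3, -6)) = 3344 - 1*1 = 3344 - 1 = 3343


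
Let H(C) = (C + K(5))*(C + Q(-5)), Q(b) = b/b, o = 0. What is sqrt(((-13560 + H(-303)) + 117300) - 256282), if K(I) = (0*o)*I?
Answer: 2*I*sqrt(15259) ≈ 247.05*I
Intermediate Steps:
K(I) = 0 (K(I) = (0*0)*I = 0*I = 0)
Q(b) = 1
H(C) = C*(1 + C) (H(C) = (C + 0)*(C + 1) = C*(1 + C))
sqrt(((-13560 + H(-303)) + 117300) - 256282) = sqrt(((-13560 - 303*(1 - 303)) + 117300) - 256282) = sqrt(((-13560 - 303*(-302)) + 117300) - 256282) = sqrt(((-13560 + 91506) + 117300) - 256282) = sqrt((77946 + 117300) - 256282) = sqrt(195246 - 256282) = sqrt(-61036) = 2*I*sqrt(15259)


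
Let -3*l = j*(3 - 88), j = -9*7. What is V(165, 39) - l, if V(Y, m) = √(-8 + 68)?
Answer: 1785 + 2*√15 ≈ 1792.7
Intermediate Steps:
V(Y, m) = 2*√15 (V(Y, m) = √60 = 2*√15)
j = -63
l = -1785 (l = -(-21)*(3 - 88) = -(-21)*(-85) = -⅓*5355 = -1785)
V(165, 39) - l = 2*√15 - 1*(-1785) = 2*√15 + 1785 = 1785 + 2*√15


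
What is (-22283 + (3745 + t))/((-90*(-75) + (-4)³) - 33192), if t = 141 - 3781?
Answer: 11089/13253 ≈ 0.83672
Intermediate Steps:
t = -3640
(-22283 + (3745 + t))/((-90*(-75) + (-4)³) - 33192) = (-22283 + (3745 - 3640))/((-90*(-75) + (-4)³) - 33192) = (-22283 + 105)/((6750 - 64) - 33192) = -22178/(6686 - 33192) = -22178/(-26506) = -22178*(-1/26506) = 11089/13253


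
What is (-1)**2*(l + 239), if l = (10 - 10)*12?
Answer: 239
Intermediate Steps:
l = 0 (l = 0*12 = 0)
(-1)**2*(l + 239) = (-1)**2*(0 + 239) = 1*239 = 239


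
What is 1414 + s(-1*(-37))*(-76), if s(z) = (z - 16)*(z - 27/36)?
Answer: -56441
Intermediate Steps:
s(z) = (-16 + z)*(-3/4 + z) (s(z) = (-16 + z)*(z - 27*1/36) = (-16 + z)*(z - 3/4) = (-16 + z)*(-3/4 + z))
1414 + s(-1*(-37))*(-76) = 1414 + (12 + (-1*(-37))**2 - (-67)*(-37)/4)*(-76) = 1414 + (12 + 37**2 - 67/4*37)*(-76) = 1414 + (12 + 1369 - 2479/4)*(-76) = 1414 + (3045/4)*(-76) = 1414 - 57855 = -56441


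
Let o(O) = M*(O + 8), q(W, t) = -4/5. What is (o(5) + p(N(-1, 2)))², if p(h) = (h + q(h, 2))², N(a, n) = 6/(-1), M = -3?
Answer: 32761/625 ≈ 52.418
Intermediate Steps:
q(W, t) = -⅘ (q(W, t) = -4*⅕ = -⅘)
N(a, n) = -6 (N(a, n) = 6*(-1) = -6)
o(O) = -24 - 3*O (o(O) = -3*(O + 8) = -3*(8 + O) = -24 - 3*O)
p(h) = (-⅘ + h)² (p(h) = (h - ⅘)² = (-⅘ + h)²)
(o(5) + p(N(-1, 2)))² = ((-24 - 3*5) + (-4 + 5*(-6))²/25)² = ((-24 - 15) + (-4 - 30)²/25)² = (-39 + (1/25)*(-34)²)² = (-39 + (1/25)*1156)² = (-39 + 1156/25)² = (181/25)² = 32761/625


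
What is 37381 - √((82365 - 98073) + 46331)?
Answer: 37381 - √30623 ≈ 37206.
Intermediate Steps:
37381 - √((82365 - 98073) + 46331) = 37381 - √(-15708 + 46331) = 37381 - √30623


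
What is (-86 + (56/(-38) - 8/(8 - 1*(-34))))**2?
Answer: 1223460484/159201 ≈ 7685.0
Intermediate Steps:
(-86 + (56/(-38) - 8/(8 - 1*(-34))))**2 = (-86 + (56*(-1/38) - 8/(8 + 34)))**2 = (-86 + (-28/19 - 8/42))**2 = (-86 + (-28/19 - 8*1/42))**2 = (-86 + (-28/19 - 4/21))**2 = (-86 - 664/399)**2 = (-34978/399)**2 = 1223460484/159201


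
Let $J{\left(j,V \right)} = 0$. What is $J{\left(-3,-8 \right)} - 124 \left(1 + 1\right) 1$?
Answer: $-248$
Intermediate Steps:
$J{\left(-3,-8 \right)} - 124 \left(1 + 1\right) 1 = 0 - 124 \left(1 + 1\right) 1 = 0 - 124 \cdot 2 \cdot 1 = 0 - 248 = -248$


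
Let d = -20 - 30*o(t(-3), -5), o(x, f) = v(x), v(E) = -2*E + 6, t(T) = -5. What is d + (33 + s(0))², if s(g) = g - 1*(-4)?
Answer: 869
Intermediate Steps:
v(E) = 6 - 2*E
s(g) = 4 + g (s(g) = g + 4 = 4 + g)
o(x, f) = 6 - 2*x
d = -500 (d = -20 - 30*(6 - 2*(-5)) = -20 - 30*(6 + 10) = -20 - 30*16 = -20 - 480 = -500)
d + (33 + s(0))² = -500 + (33 + (4 + 0))² = -500 + (33 + 4)² = -500 + 37² = -500 + 1369 = 869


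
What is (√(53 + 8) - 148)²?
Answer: (148 - √61)² ≈ 19653.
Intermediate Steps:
(√(53 + 8) - 148)² = (√61 - 148)² = (-148 + √61)²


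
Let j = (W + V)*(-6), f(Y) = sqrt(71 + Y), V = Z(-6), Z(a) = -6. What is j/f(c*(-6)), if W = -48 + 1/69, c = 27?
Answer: -7450*I*sqrt(91)/2093 ≈ -33.955*I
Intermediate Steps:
V = -6
W = -3311/69 (W = -48 + 1/69 = -3311/69 ≈ -47.985)
j = 7450/23 (j = (-3311/69 - 6)*(-6) = -3725/69*(-6) = 7450/23 ≈ 323.91)
j/f(c*(-6)) = 7450/(23*(sqrt(71 + 27*(-6)))) = 7450/(23*(sqrt(71 - 162))) = 7450/(23*(sqrt(-91))) = 7450/(23*((I*sqrt(91)))) = 7450*(-I*sqrt(91)/91)/23 = -7450*I*sqrt(91)/2093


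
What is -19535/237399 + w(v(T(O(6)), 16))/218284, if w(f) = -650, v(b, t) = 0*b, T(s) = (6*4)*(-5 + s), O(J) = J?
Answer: -2209243645/25910201658 ≈ -0.085265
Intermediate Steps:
T(s) = -120 + 24*s (T(s) = 24*(-5 + s) = -120 + 24*s)
v(b, t) = 0
-19535/237399 + w(v(T(O(6)), 16))/218284 = -19535/237399 - 650/218284 = -19535*1/237399 - 650*1/218284 = -19535/237399 - 325/109142 = -2209243645/25910201658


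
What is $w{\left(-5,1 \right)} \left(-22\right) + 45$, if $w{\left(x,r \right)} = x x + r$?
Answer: $-527$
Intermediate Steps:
$w{\left(x,r \right)} = r + x^{2}$ ($w{\left(x,r \right)} = x^{2} + r = r + x^{2}$)
$w{\left(-5,1 \right)} \left(-22\right) + 45 = \left(1 + \left(-5\right)^{2}\right) \left(-22\right) + 45 = \left(1 + 25\right) \left(-22\right) + 45 = 26 \left(-22\right) + 45 = -572 + 45 = -527$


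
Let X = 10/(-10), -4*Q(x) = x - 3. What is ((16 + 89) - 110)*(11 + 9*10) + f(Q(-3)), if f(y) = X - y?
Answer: -1015/2 ≈ -507.50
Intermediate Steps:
Q(x) = ¾ - x/4 (Q(x) = -(x - 3)/4 = -(-3 + x)/4 = ¾ - x/4)
X = -1 (X = 10*(-⅒) = -1)
f(y) = -1 - y
((16 + 89) - 110)*(11 + 9*10) + f(Q(-3)) = ((16 + 89) - 110)*(11 + 9*10) + (-1 - (¾ - ¼*(-3))) = (105 - 110)*(11 + 90) + (-1 - (¾ + ¾)) = -5*101 + (-1 - 1*3/2) = -505 + (-1 - 3/2) = -505 - 5/2 = -1015/2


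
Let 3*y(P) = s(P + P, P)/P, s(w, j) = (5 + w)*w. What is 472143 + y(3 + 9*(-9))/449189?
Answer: 636244325779/1347567 ≈ 4.7214e+5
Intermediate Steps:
s(w, j) = w*(5 + w)
y(P) = 10/3 + 4*P/3 (y(P) = (((P + P)*(5 + (P + P)))/P)/3 = (((2*P)*(5 + 2*P))/P)/3 = ((2*P*(5 + 2*P))/P)/3 = (10 + 4*P)/3 = 10/3 + 4*P/3)
472143 + y(3 + 9*(-9))/449189 = 472143 + (10/3 + 4*(3 + 9*(-9))/3)/449189 = 472143 + (10/3 + 4*(3 - 81)/3)*(1/449189) = 472143 + (10/3 + (4/3)*(-78))*(1/449189) = 472143 + (10/3 - 104)*(1/449189) = 472143 - 302/3*1/449189 = 472143 - 302/1347567 = 636244325779/1347567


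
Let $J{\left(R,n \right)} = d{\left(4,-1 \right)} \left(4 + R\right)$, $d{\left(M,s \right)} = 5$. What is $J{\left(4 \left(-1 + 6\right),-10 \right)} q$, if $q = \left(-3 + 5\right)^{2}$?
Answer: $480$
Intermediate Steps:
$J{\left(R,n \right)} = 20 + 5 R$ ($J{\left(R,n \right)} = 5 \left(4 + R\right) = 20 + 5 R$)
$q = 4$ ($q = 2^{2} = 4$)
$J{\left(4 \left(-1 + 6\right),-10 \right)} q = \left(20 + 5 \cdot 4 \left(-1 + 6\right)\right) 4 = \left(20 + 5 \cdot 4 \cdot 5\right) 4 = \left(20 + 5 \cdot 20\right) 4 = \left(20 + 100\right) 4 = 120 \cdot 4 = 480$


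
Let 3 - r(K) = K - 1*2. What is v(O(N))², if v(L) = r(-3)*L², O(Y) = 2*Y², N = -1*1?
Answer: 1024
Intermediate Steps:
N = -1
r(K) = 5 - K (r(K) = 3 - (K - 1*2) = 3 - (K - 2) = 3 - (-2 + K) = 3 + (2 - K) = 5 - K)
v(L) = 8*L² (v(L) = (5 - 1*(-3))*L² = (5 + 3)*L² = 8*L²)
v(O(N))² = (8*(2*(-1)²)²)² = (8*(2*1)²)² = (8*2²)² = (8*4)² = 32² = 1024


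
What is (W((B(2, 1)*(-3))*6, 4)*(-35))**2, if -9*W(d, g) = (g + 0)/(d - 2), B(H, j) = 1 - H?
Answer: 1225/1296 ≈ 0.94522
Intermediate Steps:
W(d, g) = -g/(9*(-2 + d)) (W(d, g) = -(g + 0)/(9*(d - 2)) = -g/(9*(-2 + d)))
(W((B(2, 1)*(-3))*6, 4)*(-35))**2 = (-1*4/(-18 + 9*(((1 - 1*2)*(-3))*6))*(-35))**2 = (-1*4/(-18 + 9*(((1 - 2)*(-3))*6))*(-35))**2 = (-1*4/(-18 + 9*(-1*(-3)*6))*(-35))**2 = (-1*4/(-18 + 9*(3*6))*(-35))**2 = (-1*4/(-18 + 9*18)*(-35))**2 = (-1*4/(-18 + 162)*(-35))**2 = (-1*4/144*(-35))**2 = (-1*4*1/144*(-35))**2 = (-1/36*(-35))**2 = (35/36)**2 = 1225/1296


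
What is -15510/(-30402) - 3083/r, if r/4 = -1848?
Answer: 11576627/12485088 ≈ 0.92724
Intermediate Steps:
r = -7392 (r = 4*(-1848) = -7392)
-15510/(-30402) - 3083/r = -15510/(-30402) - 3083/(-7392) = -15510*(-1/30402) - 3083*(-1/7392) = 2585/5067 + 3083/7392 = 11576627/12485088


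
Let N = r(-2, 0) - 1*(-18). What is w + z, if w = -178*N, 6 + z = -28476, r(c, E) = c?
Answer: -31330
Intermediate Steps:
z = -28482 (z = -6 - 28476 = -28482)
N = 16 (N = -2 - 1*(-18) = -2 + 18 = 16)
w = -2848 (w = -178*16 = -2848)
w + z = -2848 - 28482 = -31330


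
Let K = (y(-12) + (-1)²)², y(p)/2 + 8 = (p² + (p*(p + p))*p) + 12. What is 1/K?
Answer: 1/43758225 ≈ 2.2853e-8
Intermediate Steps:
y(p) = 8 + 2*p² + 4*p³ (y(p) = -16 + 2*((p² + (p*(p + p))*p) + 12) = -16 + 2*((p² + (p*(2*p))*p) + 12) = -16 + 2*((p² + (2*p²)*p) + 12) = -16 + 2*((p² + 2*p³) + 12) = -16 + 2*(12 + p² + 2*p³) = -16 + (24 + 2*p² + 4*p³) = 8 + 2*p² + 4*p³)
K = 43758225 (K = ((8 + 2*(-12)² + 4*(-12)³) + (-1)²)² = ((8 + 2*144 + 4*(-1728)) + 1)² = ((8 + 288 - 6912) + 1)² = (-6616 + 1)² = (-6615)² = 43758225)
1/K = 1/43758225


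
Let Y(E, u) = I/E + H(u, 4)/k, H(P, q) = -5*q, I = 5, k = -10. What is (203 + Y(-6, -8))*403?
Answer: 493675/6 ≈ 82279.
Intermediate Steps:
Y(E, u) = 2 + 5/E (Y(E, u) = 5/E - 5*4/(-10) = 5/E - 20*(-1/10) = 5/E + 2 = 2 + 5/E)
(203 + Y(-6, -8))*403 = (203 + (2 + 5/(-6)))*403 = (203 + (2 + 5*(-1/6)))*403 = (203 + (2 - 5/6))*403 = (203 + 7/6)*403 = (1225/6)*403 = 493675/6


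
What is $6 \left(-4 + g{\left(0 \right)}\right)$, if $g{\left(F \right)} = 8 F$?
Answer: $-24$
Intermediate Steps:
$6 \left(-4 + g{\left(0 \right)}\right) = 6 \left(-4 + 8 \cdot 0\right) = 6 \left(-4 + 0\right) = 6 \left(-4\right) = -24$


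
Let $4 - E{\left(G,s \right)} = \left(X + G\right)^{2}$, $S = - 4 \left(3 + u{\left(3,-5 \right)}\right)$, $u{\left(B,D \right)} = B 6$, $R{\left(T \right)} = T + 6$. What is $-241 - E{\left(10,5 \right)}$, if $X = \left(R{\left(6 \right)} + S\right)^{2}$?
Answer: $26977391$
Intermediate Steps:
$R{\left(T \right)} = 6 + T$
$u{\left(B,D \right)} = 6 B$
$S = -84$ ($S = - 4 \left(3 + 6 \cdot 3\right) = - 4 \left(3 + 18\right) = \left(-4\right) 21 = -84$)
$X = 5184$ ($X = \left(\left(6 + 6\right) - 84\right)^{2} = \left(12 - 84\right)^{2} = \left(-72\right)^{2} = 5184$)
$E{\left(G,s \right)} = 4 - \left(5184 + G\right)^{2}$
$-241 - E{\left(10,5 \right)} = -241 - \left(4 - \left(5184 + 10\right)^{2}\right) = -241 - \left(4 - 5194^{2}\right) = -241 - \left(4 - 26977636\right) = -241 - -26977632 = -241 + 26977632 = 26977391$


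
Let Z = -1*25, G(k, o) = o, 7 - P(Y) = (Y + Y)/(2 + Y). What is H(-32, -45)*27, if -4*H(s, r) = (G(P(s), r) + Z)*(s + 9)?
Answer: -21735/2 ≈ -10868.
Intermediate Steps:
P(Y) = 7 - 2*Y/(2 + Y) (P(Y) = 7 - (Y + Y)/(2 + Y) = 7 - 2*Y/(2 + Y))
Z = -25
H(s, r) = -(-25 + r)*(9 + s)/4 (H(s, r) = -(r - 25)*(s + 9)/4 = -(-25 + r)*(9 + s)/4)
H(-32, -45)*27 = (225/4 - 9/4*(-45) + (25/4)*(-32) - ¼*(-45)*(-32))*27 = (225/4 + 405/4 - 200 - 360)*27 = -805/2*27 = -21735/2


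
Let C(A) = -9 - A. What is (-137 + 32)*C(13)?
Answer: 2310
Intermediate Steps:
(-137 + 32)*C(13) = (-137 + 32)*(-9 - 1*13) = -105*(-9 - 13) = -105*(-22) = 2310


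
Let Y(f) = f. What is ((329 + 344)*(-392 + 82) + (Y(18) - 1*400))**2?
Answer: 43686016144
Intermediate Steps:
((329 + 344)*(-392 + 82) + (Y(18) - 1*400))**2 = ((329 + 344)*(-392 + 82) + (18 - 1*400))**2 = (673*(-310) + (18 - 400))**2 = (-208630 - 382)**2 = (-209012)**2 = 43686016144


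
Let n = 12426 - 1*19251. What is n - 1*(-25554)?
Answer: 18729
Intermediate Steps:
n = -6825 (n = 12426 - 19251 = -6825)
n - 1*(-25554) = -6825 - 1*(-25554) = -6825 + 25554 = 18729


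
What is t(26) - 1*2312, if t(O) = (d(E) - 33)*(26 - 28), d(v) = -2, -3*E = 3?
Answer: -2242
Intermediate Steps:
E = -1 (E = -1/3*3 = -1)
t(O) = 70 (t(O) = (-2 - 33)*(26 - 28) = -35*(-2) = 70)
t(26) - 1*2312 = 70 - 1*2312 = 70 - 2312 = -2242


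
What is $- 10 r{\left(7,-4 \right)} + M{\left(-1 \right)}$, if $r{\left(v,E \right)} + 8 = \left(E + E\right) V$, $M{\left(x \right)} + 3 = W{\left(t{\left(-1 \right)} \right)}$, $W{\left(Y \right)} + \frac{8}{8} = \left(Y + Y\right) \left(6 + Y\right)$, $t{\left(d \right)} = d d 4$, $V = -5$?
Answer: $-244$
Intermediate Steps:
$t{\left(d \right)} = 4 d^{2}$ ($t{\left(d \right)} = d^{2} \cdot 4 = 4 d^{2}$)
$W{\left(Y \right)} = -1 + 2 Y \left(6 + Y\right)$ ($W{\left(Y \right)} = -1 + \left(Y + Y\right) \left(6 + Y\right) = -1 + 2 Y \left(6 + Y\right)$)
$M{\left(x \right)} = 76$ ($M{\left(x \right)} = -3 + \left(-1 + 2 \left(4 \left(-1\right)^{2}\right)^{2} + 12 \cdot 4 \left(-1\right)^{2}\right) = -3 + \left(-1 + 2 \left(4 \cdot 1\right)^{2} + 12 \cdot 4 \cdot 1\right) = -3 + \left(-1 + 2 \cdot 4^{2} + 12 \cdot 4\right) = -3 + \left(-1 + 2 \cdot 16 + 48\right) = -3 + \left(-1 + 32 + 48\right) = -3 + 79 = 76$)
$r{\left(v,E \right)} = -8 - 10 E$ ($r{\left(v,E \right)} = -8 + \left(E + E\right) \left(-5\right) = -8 + 2 E \left(-5\right) = -8 - 10 E$)
$- 10 r{\left(7,-4 \right)} + M{\left(-1 \right)} = - 10 \left(-8 - -40\right) + 76 = - 10 \left(-8 + 40\right) + 76 = \left(-10\right) 32 + 76 = -320 + 76 = -244$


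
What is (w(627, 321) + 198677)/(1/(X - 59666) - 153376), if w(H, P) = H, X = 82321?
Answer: -4515232120/3474733279 ≈ -1.2994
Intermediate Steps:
(w(627, 321) + 198677)/(1/(X - 59666) - 153376) = (627 + 198677)/(1/(82321 - 59666) - 153376) = 199304/(1/22655 - 153376) = 199304/(-3474733279/22655) = 199304*(-22655/3474733279) = -4515232120/3474733279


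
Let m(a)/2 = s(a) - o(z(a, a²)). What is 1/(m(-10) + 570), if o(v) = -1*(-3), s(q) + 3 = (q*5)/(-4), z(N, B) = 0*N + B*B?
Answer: 1/583 ≈ 0.0017153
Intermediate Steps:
z(N, B) = B² (z(N, B) = 0 + B² = B²)
s(q) = -3 - 5*q/4 (s(q) = -3 + (q*5)/(-4) = -3 + (5*q)*(-¼) = -3 - 5*q/4)
o(v) = 3
m(a) = -12 - 5*a/2 (m(a) = 2*((-3 - 5*a/4) - 1*3) = 2*((-3 - 5*a/4) - 3) = 2*(-6 - 5*a/4) = -12 - 5*a/2)
1/(m(-10) + 570) = 1/((-12 - 5/2*(-10)) + 570) = 1/((-12 + 25) + 570) = 1/(13 + 570) = 1/583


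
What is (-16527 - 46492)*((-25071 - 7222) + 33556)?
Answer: -79592997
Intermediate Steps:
(-16527 - 46492)*((-25071 - 7222) + 33556) = -63019*(-32293 + 33556) = -63019*1263 = -79592997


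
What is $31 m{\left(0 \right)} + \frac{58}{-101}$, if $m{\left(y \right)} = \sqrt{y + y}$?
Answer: $- \frac{58}{101} \approx -0.57426$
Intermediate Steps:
$m{\left(y \right)} = \sqrt{2} \sqrt{y}$ ($m{\left(y \right)} = \sqrt{2 y} = \sqrt{2} \sqrt{y}$)
$31 m{\left(0 \right)} + \frac{58}{-101} = 31 \sqrt{2} \sqrt{0} + \frac{58}{-101} = 31 \sqrt{2} \cdot 0 + 58 \left(- \frac{1}{101}\right) = 31 \cdot 0 - \frac{58}{101} = 0 - \frac{58}{101} = - \frac{58}{101}$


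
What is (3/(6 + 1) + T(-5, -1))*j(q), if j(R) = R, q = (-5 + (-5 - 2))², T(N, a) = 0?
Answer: 432/7 ≈ 61.714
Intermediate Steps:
q = 144 (q = (-5 - 7)² = (-12)² = 144)
(3/(6 + 1) + T(-5, -1))*j(q) = (3/(6 + 1) + 0)*144 = (3/7 + 0)*144 = (3/7)*144 = 432/7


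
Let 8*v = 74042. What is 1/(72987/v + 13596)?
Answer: 37021/503629464 ≈ 7.3508e-5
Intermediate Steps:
v = 37021/4 (v = (⅛)*74042 = 37021/4 ≈ 9255.3)
1/(72987/v + 13596) = 1/(72987/(37021/4) + 13596) = 1/(72987*(4/37021) + 13596) = 1/(291948/37021 + 13596) = 1/(503629464/37021) = 37021/503629464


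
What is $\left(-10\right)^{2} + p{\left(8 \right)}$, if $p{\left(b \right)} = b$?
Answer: $108$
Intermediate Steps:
$\left(-10\right)^{2} + p{\left(8 \right)} = \left(-10\right)^{2} + 8 = 100 + 8 = 108$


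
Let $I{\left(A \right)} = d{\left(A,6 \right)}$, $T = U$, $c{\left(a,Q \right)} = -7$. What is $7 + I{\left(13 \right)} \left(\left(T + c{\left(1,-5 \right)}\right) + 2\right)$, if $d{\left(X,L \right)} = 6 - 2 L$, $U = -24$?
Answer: $181$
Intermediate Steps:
$T = -24$
$I{\left(A \right)} = -6$ ($I{\left(A \right)} = 6 - 12 = -6$)
$7 + I{\left(13 \right)} \left(\left(T + c{\left(1,-5 \right)}\right) + 2\right) = 7 - 6 \left(\left(-24 - 7\right) + 2\right) = 7 - 6 \left(-31 + 2\right) = 7 - -174 = 7 + 174 = 181$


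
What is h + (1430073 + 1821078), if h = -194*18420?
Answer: -322329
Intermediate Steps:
h = -3573480
h + (1430073 + 1821078) = -3573480 + (1430073 + 1821078) = -3573480 + 3251151 = -322329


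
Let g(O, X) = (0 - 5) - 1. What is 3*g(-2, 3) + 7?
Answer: -11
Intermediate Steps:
g(O, X) = -6 (g(O, X) = -5 - 1 = -6)
3*g(-2, 3) + 7 = 3*(-6) + 7 = -18 + 7 = -11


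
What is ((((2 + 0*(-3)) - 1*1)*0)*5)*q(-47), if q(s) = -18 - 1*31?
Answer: 0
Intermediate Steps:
q(s) = -49 (q(s) = -18 - 31 = -49)
((((2 + 0*(-3)) - 1*1)*0)*5)*q(-47) = ((((2 + 0*(-3)) - 1*1)*0)*5)*(-49) = ((((2 + 0) - 1)*0)*5)*(-49) = (((2 - 1)*0)*5)*(-49) = ((1*0)*5)*(-49) = (0*5)*(-49) = 0*(-49) = 0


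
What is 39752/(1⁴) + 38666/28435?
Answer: 1130386786/28435 ≈ 39753.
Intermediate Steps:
39752/(1⁴) + 38666/28435 = 39752/1 + 38666*(1/28435) = 39752*1 + 38666/28435 = 39752 + 38666/28435 = 1130386786/28435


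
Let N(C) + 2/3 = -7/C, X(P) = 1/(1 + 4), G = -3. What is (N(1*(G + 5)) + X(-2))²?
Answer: 14161/900 ≈ 15.734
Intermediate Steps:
X(P) = ⅕ (X(P) = 1/5 = ⅕)
N(C) = -⅔ - 7/C
(N(1*(G + 5)) + X(-2))² = ((-⅔ - 7/(-3 + 5)) + ⅕)² = ((-⅔ - 7/(1*2)) + ⅕)² = ((-⅔ - 7/2) + ⅕)² = (-25/6 + ⅕)² = (-119/30)² = 14161/900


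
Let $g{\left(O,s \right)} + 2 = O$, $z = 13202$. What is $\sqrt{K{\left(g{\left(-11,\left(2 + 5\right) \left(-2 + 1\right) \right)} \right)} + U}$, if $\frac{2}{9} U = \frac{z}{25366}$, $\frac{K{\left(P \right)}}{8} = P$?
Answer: $\frac{i \sqrt{65410162730}}{25366} \approx 10.083 i$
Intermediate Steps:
$g{\left(O,s \right)} = -2 + O$
$K{\left(P \right)} = 8 P$
$U = \frac{59409}{25366}$ ($U = \frac{9 \cdot \frac{13202}{25366}}{2} = \frac{9 \cdot 13202 \cdot \frac{1}{25366}}{2} = \frac{9}{2} \cdot \frac{6601}{12683} = \frac{59409}{25366} \approx 2.3421$)
$\sqrt{K{\left(g{\left(-11,\left(2 + 5\right) \left(-2 + 1\right) \right)} \right)} + U} = \sqrt{8 \left(-2 - 11\right) + \frac{59409}{25366}} = \sqrt{8 \left(-13\right) + \frac{59409}{25366}} = \sqrt{-104 + \frac{59409}{25366}} = \sqrt{- \frac{2578655}{25366}} = \frac{i \sqrt{65410162730}}{25366}$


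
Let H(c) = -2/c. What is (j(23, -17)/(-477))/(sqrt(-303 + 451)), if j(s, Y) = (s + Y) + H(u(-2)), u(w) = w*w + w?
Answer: -5*sqrt(37)/35298 ≈ -0.00086163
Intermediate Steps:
u(w) = w + w**2 (u(w) = w**2 + w = w + w**2)
j(s, Y) = -1 + Y + s (j(s, Y) = (s + Y) - 2*(-1/(2*(1 - 2))) = (Y + s) - 2/((-2*(-1))) = (Y + s) - 2/2 = (Y + s) - 2*1/2 = (Y + s) - 1 = -1 + Y + s)
(j(23, -17)/(-477))/(sqrt(-303 + 451)) = ((-1 - 17 + 23)/(-477))/(sqrt(-303 + 451)) = (5*(-1/477))/(sqrt(148)) = -5*sqrt(37)/74/477 = -5*sqrt(37)/35298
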